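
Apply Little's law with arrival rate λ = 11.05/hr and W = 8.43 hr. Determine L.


Little's law: L = λ × W
= 11.05 × 8.43
= 93.15


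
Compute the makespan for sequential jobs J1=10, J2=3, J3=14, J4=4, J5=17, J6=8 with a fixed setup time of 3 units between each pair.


Makespan = Σ processing + (n-1) × setup
= (10 + 3 + 14 + 4 + 17 + 8) + (6-1)×3
= 56 + 15
= 71 time units


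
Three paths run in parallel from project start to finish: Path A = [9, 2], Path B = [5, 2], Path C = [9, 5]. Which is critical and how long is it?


Path A: 9 + 2 = 11
Path B: 5 + 2 = 7
Path C: 9 + 5 = 14
Critical path = longest = max(11, 7, 14)
= 14 (Path C)


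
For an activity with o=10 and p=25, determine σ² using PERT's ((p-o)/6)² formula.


σ² = ((p - o) / 6)² = (p - o)² / 36
= (25 - 10)² / 36
= 15² / 36
= 225 / 36
= 6.2500


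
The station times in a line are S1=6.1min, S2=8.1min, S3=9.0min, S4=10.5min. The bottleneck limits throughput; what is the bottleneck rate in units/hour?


Bottleneck = longest station time
Station times: [6.1, 8.1, 9.0, 10.5]
Max = 10.5 min
Rate = 60 / 10.5
= 5.71 units/hour (bottleneck: 10.5min)


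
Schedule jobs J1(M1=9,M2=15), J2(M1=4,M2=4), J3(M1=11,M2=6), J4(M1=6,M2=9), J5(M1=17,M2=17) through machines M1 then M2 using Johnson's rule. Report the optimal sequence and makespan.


Johnson's rule:
Group 1 (M1≤M2, sort by M1): ['J2', 'J4', 'J1', 'J5']
Group 2 (M1>M2, sort desc M2): ['J3']
Sequence: J2 → J4 → J1 → J5 → J3
Makespan calculation:
  J2: M1 done=4, M2 done=8
  J4: M1 done=10, M2 done=19
  J1: M1 done=19, M2 done=34
  J5: M1 done=36, M2 done=53
  J3: M1 done=47, M2 done=59
= Sequence: J2 → J4 → J1 → J5 → J3, Makespan: 59


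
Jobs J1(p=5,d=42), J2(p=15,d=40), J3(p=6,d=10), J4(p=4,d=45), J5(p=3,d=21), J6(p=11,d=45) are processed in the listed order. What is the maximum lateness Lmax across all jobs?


Lateness per job (L = C - d):
  J1: C=5, d=42, L=-37
  J2: C=20, d=40, L=-20
  J3: C=26, d=10, L=16
  J4: C=30, d=45, L=-15
  J5: C=33, d=21, L=12
  J6: C=44, d=45, L=-1
Lmax = max(-37, -20, 16, -15, 12, -1)
= 16


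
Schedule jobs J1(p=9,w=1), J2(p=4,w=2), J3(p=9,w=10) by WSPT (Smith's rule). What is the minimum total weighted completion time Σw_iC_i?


WSPT order (by p/w): J3 → J2 → J1
  J3: C=9, w·C=10×9=90
  J2: C=13, w·C=2×13=26
  J1: C=22, w·C=1×22=22
Σ w·C = 138
= 138


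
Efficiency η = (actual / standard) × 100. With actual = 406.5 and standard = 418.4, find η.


Efficiency = (actual / standard) × 100
= (406.5 / 418.4) × 100
= 97.2%


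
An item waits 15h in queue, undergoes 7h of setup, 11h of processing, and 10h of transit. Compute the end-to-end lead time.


Lead time = queue + setup + processing + transit
= 15 + 7 + 11 + 10
= 43 hours


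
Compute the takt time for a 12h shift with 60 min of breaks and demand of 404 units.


Available = 12×60 - 60 = 660 min
Takt time = 660 / 404
= 1.63 min/unit


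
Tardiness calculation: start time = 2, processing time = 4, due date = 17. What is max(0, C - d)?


Completion = start + processing = 2 + 4 = 6
Tardiness = max(0, C - d) = max(0, 6 - 17)
= max(0, -11)
= 0


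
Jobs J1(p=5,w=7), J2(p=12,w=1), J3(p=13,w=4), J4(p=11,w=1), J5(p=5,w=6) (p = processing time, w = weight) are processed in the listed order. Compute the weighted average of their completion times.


Completion times:
  J1: C=5, w×C=7×5=35
  J2: C=17, w×C=1×17=17
  J3: C=30, w×C=4×30=120
  J4: C=41, w×C=1×41=41
  J5: C=46, w×C=6×46=276
Sum w×C = 489
Sum w = 19
Weighted avg = 489/19
= 25.74


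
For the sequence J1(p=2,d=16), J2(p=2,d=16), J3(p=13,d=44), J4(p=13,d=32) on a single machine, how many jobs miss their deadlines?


Completion vs due date:
  J1: C=2, d=16 → on time
  J2: C=4, d=16 → on time
  J3: C=17, d=44 → on time
  J4: C=30, d=32 → on time
Tardy jobs: none
Count = 0


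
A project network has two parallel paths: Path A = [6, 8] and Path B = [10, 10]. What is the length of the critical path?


Path A: 6 + 8 = 14
Path B: 10 + 10 = 20
Critical path = longest = max(14, 20)
= 20 (Path B)


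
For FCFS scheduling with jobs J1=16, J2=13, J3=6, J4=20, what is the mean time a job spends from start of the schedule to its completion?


Completion times:
  J1: completes at 16
  J2: completes at 29
  J3: completes at 35
  J4: completes at 55
Sum = 135
Average = 135/4
= 33.75


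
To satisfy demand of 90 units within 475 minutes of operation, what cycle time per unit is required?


Cycle time = available time / demand
= 475 / 90
= 5.28 min/unit


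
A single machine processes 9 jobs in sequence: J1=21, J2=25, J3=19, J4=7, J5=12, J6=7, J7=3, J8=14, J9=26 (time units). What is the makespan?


Sequential makespan: sum all processing times
= 21 + 25 + 19 + 7 + 12 + 7 + 3 + 14 + 26
= 134 time units


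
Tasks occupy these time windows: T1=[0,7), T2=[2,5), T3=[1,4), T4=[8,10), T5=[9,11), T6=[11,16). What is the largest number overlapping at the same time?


Check each time point for overlaps:
  t=2: 3 tasks active (T1, T2, T3)
Max concurrent = 3


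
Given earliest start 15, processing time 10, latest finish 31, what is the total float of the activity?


EF = ES + duration = 15 + 10 = 25
LS = LF - duration = 31 - 10 = 21
Total Float = LF - EF = 31 - 25
(or LS - ES = 21 - 15)
= 6


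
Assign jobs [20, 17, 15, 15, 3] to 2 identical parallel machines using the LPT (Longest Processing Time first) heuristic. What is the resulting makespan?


Jobs (LPT sorted): [20, 17, 15, 15, 3]
Machines: 2
  J=20 → Machine 1 (load: 0+20=20)
  J=17 → Machine 2 (load: 0+17=17)
  J=15 → Machine 2 (load: 17+15=32)
  J=15 → Machine 1 (load: 20+15=35)
  J=3 → Machine 2 (load: 32+3=35)
Machine loads: [35, 35]
Makespan = max = 35 time units


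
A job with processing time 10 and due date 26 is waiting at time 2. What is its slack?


Slack = due - current_time - processing
= 26 - 2 - 10
= 14


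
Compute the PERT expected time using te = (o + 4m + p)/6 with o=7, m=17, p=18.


te = (o + 4m + p) / 6
= (7 + 4×17 + 18) / 6
= (7 + 68 + 18) / 6
= 93 / 6
= 15.50


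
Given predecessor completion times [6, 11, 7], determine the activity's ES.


ES = max of all predecessor completion times
Predecessors: [6, 11, 7]
ES = max(6, 11, 7)
= 11


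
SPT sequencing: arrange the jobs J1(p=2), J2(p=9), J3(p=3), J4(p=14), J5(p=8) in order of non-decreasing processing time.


SPT: sort by shortest processing time
  J1: p=2
  J3: p=3
  J5: p=8
  J2: p=9
  J4: p=14
Order: J1 → J3 → J5 → J2 → J4


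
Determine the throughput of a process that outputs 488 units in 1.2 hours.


Throughput = units / time
= 488 / 1.2
= 406.7 units/hour


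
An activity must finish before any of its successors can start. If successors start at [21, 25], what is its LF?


LF = min of all successor start times
Successors start at: [21, 25]
LF = min(21, 25)
= 21


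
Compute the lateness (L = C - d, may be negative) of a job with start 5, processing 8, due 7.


Completion = 5 + 8 = 13
Lateness = C - d = 13 - 7
= 6


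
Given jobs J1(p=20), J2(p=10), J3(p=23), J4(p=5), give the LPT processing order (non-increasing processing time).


LPT: sort by longest processing time first
  J3: p=23
  J1: p=20
  J2: p=10
  J4: p=5
Order: J3 → J1 → J2 → J4


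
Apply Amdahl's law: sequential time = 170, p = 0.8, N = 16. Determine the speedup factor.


Amdahl's law: T_p = T × ((1-p) + p/N)
= 170 × ((1-0.8) + 0.8/16)
= 170 × (0.20 + 0.0500)
= 170 × 0.2500
= 42.50
Speedup = 170/42.50
= 4.00×


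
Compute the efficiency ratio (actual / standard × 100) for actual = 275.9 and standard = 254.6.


Efficiency = (actual / standard) × 100
= (275.9 / 254.6) × 100
= 108.4%


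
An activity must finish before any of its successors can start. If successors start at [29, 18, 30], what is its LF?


LF = min of all successor start times
Successors start at: [29, 18, 30]
LF = min(29, 18, 30)
= 18


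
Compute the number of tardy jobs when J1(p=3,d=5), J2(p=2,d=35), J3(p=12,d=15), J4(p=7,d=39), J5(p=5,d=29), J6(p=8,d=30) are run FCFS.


Completion vs due date:
  J1: C=3, d=5 → on time
  J2: C=5, d=35 → on time
  J3: C=17, d=15 → TARDY
  J4: C=24, d=39 → on time
  J5: C=29, d=29 → on time
  J6: C=37, d=30 → TARDY
Tardy jobs: J3, J6
Count = 2


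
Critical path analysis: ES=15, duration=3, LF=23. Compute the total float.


EF = ES + duration = 15 + 3 = 18
LS = LF - duration = 23 - 3 = 20
Total Float = LF - EF = 23 - 18
(or LS - ES = 20 - 15)
= 5


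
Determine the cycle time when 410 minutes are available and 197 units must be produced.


Cycle time = available time / demand
= 410 / 197
= 2.08 min/unit


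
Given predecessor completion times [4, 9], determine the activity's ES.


ES = max of all predecessor completion times
Predecessors: [4, 9]
ES = max(4, 9)
= 9


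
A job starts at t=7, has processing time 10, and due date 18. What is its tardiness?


Completion = start + processing = 7 + 10 = 17
Tardiness = max(0, C - d) = max(0, 17 - 18)
= max(0, -1)
= 0


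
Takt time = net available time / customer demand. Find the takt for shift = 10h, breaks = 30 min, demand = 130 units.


Available = 10×60 - 30 = 570 min
Takt time = 570 / 130
= 4.38 min/unit


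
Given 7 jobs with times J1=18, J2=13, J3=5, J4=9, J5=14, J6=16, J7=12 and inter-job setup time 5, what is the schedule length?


Makespan = Σ processing + (n-1) × setup
= (18 + 13 + 5 + 9 + 14 + 16 + 12) + (7-1)×5
= 87 + 30
= 117 time units


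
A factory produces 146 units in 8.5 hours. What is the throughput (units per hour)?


Throughput = units / time
= 146 / 8.5
= 17.2 units/hour


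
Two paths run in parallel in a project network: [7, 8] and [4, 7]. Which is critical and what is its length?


Path A: 7 + 8 = 15
Path B: 4 + 7 = 11
Critical path = longest = max(15, 11)
= 15 (Path A)


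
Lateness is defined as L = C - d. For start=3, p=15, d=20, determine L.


Completion = 3 + 15 = 18
Lateness = C - d = 18 - 20
= -2


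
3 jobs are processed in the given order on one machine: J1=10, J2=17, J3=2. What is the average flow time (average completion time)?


Completion times:
  J1: completes at 10
  J2: completes at 27
  J3: completes at 29
Sum = 66
Average = 66/3
= 22.00


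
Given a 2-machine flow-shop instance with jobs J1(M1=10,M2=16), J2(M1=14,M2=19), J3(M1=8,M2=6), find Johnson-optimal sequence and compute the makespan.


Johnson's rule:
Group 1 (M1≤M2, sort by M1): ['J1', 'J2']
Group 2 (M1>M2, sort desc M2): ['J3']
Sequence: J1 → J2 → J3
Makespan calculation:
  J1: M1 done=10, M2 done=26
  J2: M1 done=24, M2 done=45
  J3: M1 done=32, M2 done=51
= Sequence: J1 → J2 → J3, Makespan: 51


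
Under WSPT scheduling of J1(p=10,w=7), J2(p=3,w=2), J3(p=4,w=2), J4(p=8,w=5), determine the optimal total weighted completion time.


WSPT order (by p/w): J1 → J2 → J4 → J3
  J1: C=10, w·C=7×10=70
  J2: C=13, w·C=2×13=26
  J4: C=21, w·C=5×21=105
  J3: C=25, w·C=2×25=50
Σ w·C = 251
= 251


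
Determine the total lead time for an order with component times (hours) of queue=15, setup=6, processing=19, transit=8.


Lead time = queue + setup + processing + transit
= 15 + 6 + 19 + 8
= 48 hours


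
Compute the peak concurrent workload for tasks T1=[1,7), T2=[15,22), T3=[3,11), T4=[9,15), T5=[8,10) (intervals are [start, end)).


Check each time point for overlaps:
  t=9: 3 tasks active (T3, T4, T5)
Max concurrent = 3


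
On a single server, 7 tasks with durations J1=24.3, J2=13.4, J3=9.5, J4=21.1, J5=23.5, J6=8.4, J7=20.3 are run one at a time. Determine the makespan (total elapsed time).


Sequential makespan: sum all processing times
= 24.3 + 13.4 + 9.5 + 21.1 + 23.5 + 8.4 + 20.3
= 120.5 time units


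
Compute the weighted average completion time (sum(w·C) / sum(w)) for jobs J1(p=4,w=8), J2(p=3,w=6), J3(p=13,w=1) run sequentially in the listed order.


Completion times:
  J1: C=4, w×C=8×4=32
  J2: C=7, w×C=6×7=42
  J3: C=20, w×C=1×20=20
Sum w×C = 94
Sum w = 15
Weighted avg = 94/15
= 6.27


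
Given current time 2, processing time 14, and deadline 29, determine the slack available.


Slack = due - current_time - processing
= 29 - 2 - 14
= 13


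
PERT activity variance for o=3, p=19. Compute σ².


σ² = ((p - o) / 6)² = (p - o)² / 36
= (19 - 3)² / 36
= 16² / 36
= 256 / 36
= 7.1111


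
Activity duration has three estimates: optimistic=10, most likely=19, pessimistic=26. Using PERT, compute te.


te = (o + 4m + p) / 6
= (10 + 4×19 + 26) / 6
= (10 + 76 + 26) / 6
= 112 / 6
= 18.67


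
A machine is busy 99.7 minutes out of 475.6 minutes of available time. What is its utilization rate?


Utilization = busy / total × 100
= 99.7 / 475.6 × 100
= 21.0%


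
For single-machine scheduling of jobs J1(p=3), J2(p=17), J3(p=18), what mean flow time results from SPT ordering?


SPT order: J1 → J2 → J3
Completion times:
  J1: C=3
  J2: C=20
  J3: C=38
Sum = 61, n = 3
Mean flow = 61/3
= 20.33


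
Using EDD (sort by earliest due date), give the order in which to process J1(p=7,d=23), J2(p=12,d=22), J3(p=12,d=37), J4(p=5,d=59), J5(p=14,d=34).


EDD: sort by earliest due date
  J2: d=22, p=12
  J1: d=23, p=7
  J5: d=34, p=14
  J3: d=37, p=12
  J4: d=59, p=5
Order: J2 → J1 → J5 → J3 → J4


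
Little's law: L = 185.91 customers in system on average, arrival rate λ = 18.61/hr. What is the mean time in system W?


Little's law: L = λW → W = L / λ
= 185.91 / 18.61
= 9.99 hours


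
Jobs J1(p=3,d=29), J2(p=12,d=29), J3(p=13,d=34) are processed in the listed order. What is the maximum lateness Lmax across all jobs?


Lateness per job (L = C - d):
  J1: C=3, d=29, L=-26
  J2: C=15, d=29, L=-14
  J3: C=28, d=34, L=-6
Lmax = max(-26, -14, -6)
= -6


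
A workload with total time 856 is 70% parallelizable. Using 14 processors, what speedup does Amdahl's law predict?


Amdahl's law: T_p = T × ((1-p) + p/N)
= 856 × ((1-0.7) + 0.7/14)
= 856 × (0.30 + 0.0500)
= 856 × 0.3500
= 299.60
Speedup = 856/299.60
= 2.86×


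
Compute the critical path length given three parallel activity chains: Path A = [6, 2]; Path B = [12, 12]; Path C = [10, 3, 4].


Path A: 6 + 2 = 8
Path B: 12 + 12 = 24
Path C: 10 + 3 + 4 = 17
Critical path = longest = max(8, 24, 17)
= 24 (Path B)


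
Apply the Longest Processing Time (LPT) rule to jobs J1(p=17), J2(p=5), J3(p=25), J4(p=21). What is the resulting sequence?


LPT: sort by longest processing time first
  J3: p=25
  J4: p=21
  J1: p=17
  J2: p=5
Order: J3 → J4 → J1 → J2


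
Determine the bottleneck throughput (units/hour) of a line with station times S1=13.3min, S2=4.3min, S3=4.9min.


Bottleneck = longest station time
Station times: [13.3, 4.3, 4.9]
Max = 13.3 min
Rate = 60 / 13.3
= 4.51 units/hour (bottleneck: 13.3min)


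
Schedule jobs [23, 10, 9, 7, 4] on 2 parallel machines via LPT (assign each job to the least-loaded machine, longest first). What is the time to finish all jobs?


Jobs (LPT sorted): [23, 10, 9, 7, 4]
Machines: 2
  J=23 → Machine 1 (load: 0+23=23)
  J=10 → Machine 2 (load: 0+10=10)
  J=9 → Machine 2 (load: 10+9=19)
  J=7 → Machine 2 (load: 19+7=26)
  J=4 → Machine 1 (load: 23+4=27)
Machine loads: [27, 26]
Makespan = max = 27 time units


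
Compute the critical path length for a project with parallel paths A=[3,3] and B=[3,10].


Path A: 3 + 3 = 6
Path B: 3 + 10 = 13
Critical path = longest = max(6, 13)
= 13 (Path B)


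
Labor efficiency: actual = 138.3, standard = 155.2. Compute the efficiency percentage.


Efficiency = (actual / standard) × 100
= (138.3 / 155.2) × 100
= 89.1%


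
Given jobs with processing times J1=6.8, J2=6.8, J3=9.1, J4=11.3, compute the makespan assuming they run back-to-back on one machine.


Sequential makespan: sum all processing times
= 6.8 + 6.8 + 9.1 + 11.3
= 34.0 time units


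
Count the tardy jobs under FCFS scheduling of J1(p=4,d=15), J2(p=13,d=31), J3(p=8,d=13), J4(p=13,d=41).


Completion vs due date:
  J1: C=4, d=15 → on time
  J2: C=17, d=31 → on time
  J3: C=25, d=13 → TARDY
  J4: C=38, d=41 → on time
Tardy jobs: J3
Count = 1


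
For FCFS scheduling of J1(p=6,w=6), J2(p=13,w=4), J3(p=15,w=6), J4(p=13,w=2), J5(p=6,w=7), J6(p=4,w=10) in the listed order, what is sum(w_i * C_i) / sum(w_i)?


Completion times:
  J1: C=6, w×C=6×6=36
  J2: C=19, w×C=4×19=76
  J3: C=34, w×C=6×34=204
  J4: C=47, w×C=2×47=94
  J5: C=53, w×C=7×53=371
  J6: C=57, w×C=10×57=570
Sum w×C = 1351
Sum w = 35
Weighted avg = 1351/35
= 38.60


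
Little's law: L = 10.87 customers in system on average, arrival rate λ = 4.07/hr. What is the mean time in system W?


Little's law: L = λW → W = L / λ
= 10.87 / 4.07
= 2.67 hours


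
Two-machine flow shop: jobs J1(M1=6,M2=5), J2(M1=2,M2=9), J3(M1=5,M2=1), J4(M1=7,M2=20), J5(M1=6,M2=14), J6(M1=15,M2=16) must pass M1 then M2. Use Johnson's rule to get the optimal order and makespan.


Johnson's rule:
Group 1 (M1≤M2, sort by M1): ['J2', 'J5', 'J4', 'J6']
Group 2 (M1>M2, sort desc M2): ['J1', 'J3']
Sequence: J2 → J5 → J4 → J6 → J1 → J3
Makespan calculation:
  J2: M1 done=2, M2 done=11
  J5: M1 done=8, M2 done=25
  J4: M1 done=15, M2 done=45
  J6: M1 done=30, M2 done=61
  J1: M1 done=36, M2 done=66
  J3: M1 done=41, M2 done=67
= Sequence: J2 → J5 → J4 → J6 → J1 → J3, Makespan: 67


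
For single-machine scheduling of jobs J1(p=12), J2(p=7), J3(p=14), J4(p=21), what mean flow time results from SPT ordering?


SPT order: J2 → J1 → J3 → J4
Completion times:
  J2: C=7
  J1: C=19
  J3: C=33
  J4: C=54
Sum = 113, n = 4
Mean flow = 113/4
= 28.25


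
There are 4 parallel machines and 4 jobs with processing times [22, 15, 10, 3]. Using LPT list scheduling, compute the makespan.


Jobs (LPT sorted): [22, 15, 10, 3]
Machines: 4
  J=22 → Machine 1 (load: 0+22=22)
  J=15 → Machine 2 (load: 0+15=15)
  J=10 → Machine 3 (load: 0+10=10)
  J=3 → Machine 4 (load: 0+3=3)
Machine loads: [22, 15, 10, 3]
Makespan = max = 22 time units


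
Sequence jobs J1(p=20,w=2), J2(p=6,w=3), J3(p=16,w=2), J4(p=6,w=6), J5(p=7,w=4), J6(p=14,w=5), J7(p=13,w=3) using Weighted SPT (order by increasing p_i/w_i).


WSPT (Smith's rule): sort by p/w ascending
  J4: p/w = 6/6 = 1.000
  J5: p/w = 7/4 = 1.750
  J2: p/w = 6/3 = 2.000
  J6: p/w = 14/5 = 2.800
  J7: p/w = 13/3 = 4.333
  J3: p/w = 16/2 = 8.000
  J1: p/w = 20/2 = 10.000
Order: J4 → J5 → J2 → J6 → J7 → J3 → J1


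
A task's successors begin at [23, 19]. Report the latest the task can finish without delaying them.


LF = min of all successor start times
Successors start at: [23, 19]
LF = min(23, 19)
= 19


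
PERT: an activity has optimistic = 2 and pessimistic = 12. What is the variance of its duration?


σ² = ((p - o) / 6)² = (p - o)² / 36
= (12 - 2)² / 36
= 10² / 36
= 100 / 36
= 2.7778


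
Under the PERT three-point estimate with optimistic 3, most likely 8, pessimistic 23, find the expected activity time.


te = (o + 4m + p) / 6
= (3 + 4×8 + 23) / 6
= (3 + 32 + 23) / 6
= 58 / 6
= 9.67


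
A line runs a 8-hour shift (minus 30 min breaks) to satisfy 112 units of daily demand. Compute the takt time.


Available = 8×60 - 30 = 450 min
Takt time = 450 / 112
= 4.02 min/unit


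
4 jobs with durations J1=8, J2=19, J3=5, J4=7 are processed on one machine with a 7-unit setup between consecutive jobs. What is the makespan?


Makespan = Σ processing + (n-1) × setup
= (8 + 19 + 5 + 7) + (4-1)×7
= 39 + 21
= 60 time units


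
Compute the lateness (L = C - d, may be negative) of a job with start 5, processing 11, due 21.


Completion = 5 + 11 = 16
Lateness = C - d = 16 - 21
= -5


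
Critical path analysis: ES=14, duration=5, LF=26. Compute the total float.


EF = ES + duration = 14 + 5 = 19
LS = LF - duration = 26 - 5 = 21
Total Float = LF - EF = 26 - 19
(or LS - ES = 21 - 14)
= 7


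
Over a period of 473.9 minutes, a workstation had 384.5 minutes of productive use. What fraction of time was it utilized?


Utilization = busy / total × 100
= 384.5 / 473.9 × 100
= 81.1%


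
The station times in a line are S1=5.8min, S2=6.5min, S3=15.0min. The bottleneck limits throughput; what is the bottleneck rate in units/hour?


Bottleneck = longest station time
Station times: [5.8, 6.5, 15.0]
Max = 15.0 min
Rate = 60 / 15.0
= 4.00 units/hour (bottleneck: 15.0min)


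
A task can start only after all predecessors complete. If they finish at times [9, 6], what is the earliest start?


ES = max of all predecessor completion times
Predecessors: [9, 6]
ES = max(9, 6)
= 9


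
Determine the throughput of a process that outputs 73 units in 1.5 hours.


Throughput = units / time
= 73 / 1.5
= 48.7 units/hour


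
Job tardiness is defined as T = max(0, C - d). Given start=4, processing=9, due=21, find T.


Completion = start + processing = 4 + 9 = 13
Tardiness = max(0, C - d) = max(0, 13 - 21)
= max(0, -8)
= 0


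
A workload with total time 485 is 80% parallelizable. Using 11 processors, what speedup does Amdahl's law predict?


Amdahl's law: T_p = T × ((1-p) + p/N)
= 485 × ((1-0.8) + 0.8/11)
= 485 × (0.20 + 0.0727)
= 485 × 0.2727
= 132.27
Speedup = 485/132.27
= 3.67×


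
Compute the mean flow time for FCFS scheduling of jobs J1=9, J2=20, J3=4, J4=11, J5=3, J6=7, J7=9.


Completion times:
  J1: completes at 9
  J2: completes at 29
  J3: completes at 33
  J4: completes at 44
  J5: completes at 47
  J6: completes at 54
  J7: completes at 63
Sum = 279
Average = 279/7
= 39.86


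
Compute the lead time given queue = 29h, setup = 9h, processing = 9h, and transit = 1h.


Lead time = queue + setup + processing + transit
= 29 + 9 + 9 + 1
= 48 hours


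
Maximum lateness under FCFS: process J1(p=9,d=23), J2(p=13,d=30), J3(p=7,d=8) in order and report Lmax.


Lateness per job (L = C - d):
  J1: C=9, d=23, L=-14
  J2: C=22, d=30, L=-8
  J3: C=29, d=8, L=21
Lmax = max(-14, -8, 21)
= 21


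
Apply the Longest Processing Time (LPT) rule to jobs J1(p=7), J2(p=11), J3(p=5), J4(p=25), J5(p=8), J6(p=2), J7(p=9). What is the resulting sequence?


LPT: sort by longest processing time first
  J4: p=25
  J2: p=11
  J7: p=9
  J5: p=8
  J1: p=7
  J3: p=5
  J6: p=2
Order: J4 → J2 → J7 → J5 → J1 → J3 → J6


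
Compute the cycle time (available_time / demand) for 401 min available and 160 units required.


Cycle time = available time / demand
= 401 / 160
= 2.51 min/unit


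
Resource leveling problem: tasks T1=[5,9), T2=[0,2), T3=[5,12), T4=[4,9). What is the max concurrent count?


Check each time point for overlaps:
  t=5: 3 tasks active (T1, T3, T4)
Max concurrent = 3


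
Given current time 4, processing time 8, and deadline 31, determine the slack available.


Slack = due - current_time - processing
= 31 - 4 - 8
= 19


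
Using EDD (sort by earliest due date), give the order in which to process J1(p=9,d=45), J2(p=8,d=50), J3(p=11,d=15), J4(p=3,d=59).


EDD: sort by earliest due date
  J3: d=15, p=11
  J1: d=45, p=9
  J2: d=50, p=8
  J4: d=59, p=3
Order: J3 → J1 → J2 → J4


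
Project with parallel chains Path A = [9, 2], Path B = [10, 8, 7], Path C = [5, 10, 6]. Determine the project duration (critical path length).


Path A: 9 + 2 = 11
Path B: 10 + 8 + 7 = 25
Path C: 5 + 10 + 6 = 21
Critical path = longest = max(11, 25, 21)
= 25 (Path B)


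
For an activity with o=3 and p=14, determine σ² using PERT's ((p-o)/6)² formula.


σ² = ((p - o) / 6)² = (p - o)² / 36
= (14 - 3)² / 36
= 11² / 36
= 121 / 36
= 3.3611


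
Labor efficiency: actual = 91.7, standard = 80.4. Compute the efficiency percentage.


Efficiency = (actual / standard) × 100
= (91.7 / 80.4) × 100
= 114.1%


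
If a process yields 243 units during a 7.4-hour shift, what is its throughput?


Throughput = units / time
= 243 / 7.4
= 32.8 units/hour


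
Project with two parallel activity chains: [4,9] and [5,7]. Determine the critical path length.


Path A: 4 + 9 = 13
Path B: 5 + 7 = 12
Critical path = longest = max(13, 12)
= 13 (Path A)


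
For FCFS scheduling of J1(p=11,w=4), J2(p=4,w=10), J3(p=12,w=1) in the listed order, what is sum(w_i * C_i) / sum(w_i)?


Completion times:
  J1: C=11, w×C=4×11=44
  J2: C=15, w×C=10×15=150
  J3: C=27, w×C=1×27=27
Sum w×C = 221
Sum w = 15
Weighted avg = 221/15
= 14.73


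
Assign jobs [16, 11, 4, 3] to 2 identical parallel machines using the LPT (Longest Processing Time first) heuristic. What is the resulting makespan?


Jobs (LPT sorted): [16, 11, 4, 3]
Machines: 2
  J=16 → Machine 1 (load: 0+16=16)
  J=11 → Machine 2 (load: 0+11=11)
  J=4 → Machine 2 (load: 11+4=15)
  J=3 → Machine 2 (load: 15+3=18)
Machine loads: [16, 18]
Makespan = max = 18 time units


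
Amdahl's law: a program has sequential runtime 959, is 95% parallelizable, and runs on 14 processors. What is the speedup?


Amdahl's law: T_p = T × ((1-p) + p/N)
= 959 × ((1-0.95) + 0.95/14)
= 959 × (0.05 + 0.0679)
= 959 × 0.1179
= 113.03
Speedup = 959/113.03
= 8.48×


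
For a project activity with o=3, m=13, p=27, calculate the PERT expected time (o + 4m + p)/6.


te = (o + 4m + p) / 6
= (3 + 4×13 + 27) / 6
= (3 + 52 + 27) / 6
= 82 / 6
= 13.67


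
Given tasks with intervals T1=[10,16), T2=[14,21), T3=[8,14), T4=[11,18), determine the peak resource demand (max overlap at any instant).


Check each time point for overlaps:
  t=11: 3 tasks active (T1, T3, T4)
Max concurrent = 3


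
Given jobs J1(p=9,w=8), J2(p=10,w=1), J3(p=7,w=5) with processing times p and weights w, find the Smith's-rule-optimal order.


WSPT (Smith's rule): sort by p/w ascending
  J1: p/w = 9/8 = 1.125
  J3: p/w = 7/5 = 1.400
  J2: p/w = 10/1 = 10.000
Order: J1 → J3 → J2


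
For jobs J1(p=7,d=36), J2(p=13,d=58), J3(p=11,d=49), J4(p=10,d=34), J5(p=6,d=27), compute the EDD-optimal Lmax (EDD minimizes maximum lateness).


EDD order: J5 → J4 → J1 → J3 → J2
Completion and lateness:
  J5: C=6, d=27, L=6-27=-21
  J4: C=16, d=34, L=16-34=-18
  J1: C=23, d=36, L=23-36=-13
  J3: C=34, d=49, L=34-49=-15
  J2: C=47, d=58, L=47-58=-11
Lmax = max(-21, -18, -13, -15, -11)
= -11


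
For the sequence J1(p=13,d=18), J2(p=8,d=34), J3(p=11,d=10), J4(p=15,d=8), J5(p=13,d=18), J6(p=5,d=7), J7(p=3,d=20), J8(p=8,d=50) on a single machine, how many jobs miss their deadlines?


Completion vs due date:
  J1: C=13, d=18 → on time
  J2: C=21, d=34 → on time
  J3: C=32, d=10 → TARDY
  J4: C=47, d=8 → TARDY
  J5: C=60, d=18 → TARDY
  J6: C=65, d=7 → TARDY
  J7: C=68, d=20 → TARDY
  J8: C=76, d=50 → TARDY
Tardy jobs: J3, J4, J5, J6, J7, J8
Count = 6


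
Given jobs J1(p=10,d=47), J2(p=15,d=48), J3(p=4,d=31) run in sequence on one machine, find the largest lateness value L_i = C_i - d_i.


Lateness per job (L = C - d):
  J1: C=10, d=47, L=-37
  J2: C=25, d=48, L=-23
  J3: C=29, d=31, L=-2
Lmax = max(-37, -23, -2)
= -2


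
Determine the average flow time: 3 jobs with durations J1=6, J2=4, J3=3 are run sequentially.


Completion times:
  J1: completes at 6
  J2: completes at 10
  J3: completes at 13
Sum = 29
Average = 29/3
= 9.67


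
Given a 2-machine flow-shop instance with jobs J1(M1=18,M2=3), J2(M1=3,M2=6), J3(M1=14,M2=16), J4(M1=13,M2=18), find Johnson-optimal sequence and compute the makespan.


Johnson's rule:
Group 1 (M1≤M2, sort by M1): ['J2', 'J4', 'J3']
Group 2 (M1>M2, sort desc M2): ['J1']
Sequence: J2 → J4 → J3 → J1
Makespan calculation:
  J2: M1 done=3, M2 done=9
  J4: M1 done=16, M2 done=34
  J3: M1 done=30, M2 done=50
  J1: M1 done=48, M2 done=53
= Sequence: J2 → J4 → J3 → J1, Makespan: 53


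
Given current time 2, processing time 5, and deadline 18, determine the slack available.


Slack = due - current_time - processing
= 18 - 2 - 5
= 11


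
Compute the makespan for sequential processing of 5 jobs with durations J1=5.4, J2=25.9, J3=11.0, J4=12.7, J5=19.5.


Sequential makespan: sum all processing times
= 5.4 + 25.9 + 11.0 + 12.7 + 19.5
= 74.5 time units


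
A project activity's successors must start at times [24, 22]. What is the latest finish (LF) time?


LF = min of all successor start times
Successors start at: [24, 22]
LF = min(24, 22)
= 22


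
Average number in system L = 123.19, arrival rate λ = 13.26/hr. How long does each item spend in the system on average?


Little's law: L = λW → W = L / λ
= 123.19 / 13.26
= 9.29 hours


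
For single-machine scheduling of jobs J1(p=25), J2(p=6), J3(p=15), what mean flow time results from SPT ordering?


SPT order: J2 → J3 → J1
Completion times:
  J2: C=6
  J3: C=21
  J1: C=46
Sum = 73, n = 3
Mean flow = 73/3
= 24.33


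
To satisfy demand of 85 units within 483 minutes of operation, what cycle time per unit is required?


Cycle time = available time / demand
= 483 / 85
= 5.68 min/unit


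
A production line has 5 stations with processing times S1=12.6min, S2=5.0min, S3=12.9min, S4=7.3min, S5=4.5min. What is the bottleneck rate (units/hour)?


Bottleneck = longest station time
Station times: [12.6, 5.0, 12.9, 7.3, 4.5]
Max = 12.9 min
Rate = 60 / 12.9
= 4.65 units/hour (bottleneck: 12.9min)


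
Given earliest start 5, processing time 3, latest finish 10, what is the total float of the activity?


EF = ES + duration = 5 + 3 = 8
LS = LF - duration = 10 - 3 = 7
Total Float = LF - EF = 10 - 8
(or LS - ES = 7 - 5)
= 2


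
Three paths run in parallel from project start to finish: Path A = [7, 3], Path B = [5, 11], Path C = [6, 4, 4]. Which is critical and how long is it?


Path A: 7 + 3 = 10
Path B: 5 + 11 = 16
Path C: 6 + 4 + 4 = 14
Critical path = longest = max(10, 16, 14)
= 16 (Path B)


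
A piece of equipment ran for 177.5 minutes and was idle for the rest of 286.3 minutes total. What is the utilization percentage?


Utilization = busy / total × 100
= 177.5 / 286.3 × 100
= 62.0%


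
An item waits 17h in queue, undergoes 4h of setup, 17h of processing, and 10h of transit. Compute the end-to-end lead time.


Lead time = queue + setup + processing + transit
= 17 + 4 + 17 + 10
= 48 hours


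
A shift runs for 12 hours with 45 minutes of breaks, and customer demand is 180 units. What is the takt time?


Available = 12×60 - 45 = 675 min
Takt time = 675 / 180
= 3.75 min/unit


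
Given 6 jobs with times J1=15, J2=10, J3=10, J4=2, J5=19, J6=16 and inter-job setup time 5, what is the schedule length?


Makespan = Σ processing + (n-1) × setup
= (15 + 10 + 10 + 2 + 19 + 16) + (6-1)×5
= 72 + 25
= 97 time units


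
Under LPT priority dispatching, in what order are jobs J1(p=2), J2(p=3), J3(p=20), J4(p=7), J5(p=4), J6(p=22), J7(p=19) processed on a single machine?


LPT: sort by longest processing time first
  J6: p=22
  J3: p=20
  J7: p=19
  J4: p=7
  J5: p=4
  J2: p=3
  J1: p=2
Order: J6 → J3 → J7 → J4 → J5 → J2 → J1


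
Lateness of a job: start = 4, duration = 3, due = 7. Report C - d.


Completion = 4 + 3 = 7
Lateness = C - d = 7 - 7
= 0


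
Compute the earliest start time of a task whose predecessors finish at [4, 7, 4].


ES = max of all predecessor completion times
Predecessors: [4, 7, 4]
ES = max(4, 7, 4)
= 7


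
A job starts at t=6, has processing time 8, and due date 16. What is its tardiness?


Completion = start + processing = 6 + 8 = 14
Tardiness = max(0, C - d) = max(0, 14 - 16)
= max(0, -2)
= 0


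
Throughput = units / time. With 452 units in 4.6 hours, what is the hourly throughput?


Throughput = units / time
= 452 / 4.6
= 98.3 units/hour


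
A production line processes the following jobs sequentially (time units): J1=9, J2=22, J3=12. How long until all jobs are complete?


Sequential makespan: sum all processing times
= 9 + 22 + 12
= 43 time units


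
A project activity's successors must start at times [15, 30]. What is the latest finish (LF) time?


LF = min of all successor start times
Successors start at: [15, 30]
LF = min(15, 30)
= 15


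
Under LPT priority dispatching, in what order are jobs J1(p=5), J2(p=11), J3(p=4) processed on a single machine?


LPT: sort by longest processing time first
  J2: p=11
  J1: p=5
  J3: p=4
Order: J2 → J1 → J3


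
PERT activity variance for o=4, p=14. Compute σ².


σ² = ((p - o) / 6)² = (p - o)² / 36
= (14 - 4)² / 36
= 10² / 36
= 100 / 36
= 2.7778


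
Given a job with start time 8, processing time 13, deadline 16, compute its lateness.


Completion = 8 + 13 = 21
Lateness = C - d = 21 - 16
= 5


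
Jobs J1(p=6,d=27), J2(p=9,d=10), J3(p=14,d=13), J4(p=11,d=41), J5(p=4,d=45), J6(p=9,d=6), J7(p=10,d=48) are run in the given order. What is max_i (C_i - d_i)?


Lateness per job (L = C - d):
  J1: C=6, d=27, L=-21
  J2: C=15, d=10, L=5
  J3: C=29, d=13, L=16
  J4: C=40, d=41, L=-1
  J5: C=44, d=45, L=-1
  J6: C=53, d=6, L=47
  J7: C=63, d=48, L=15
Lmax = max(-21, 5, 16, -1, -1, 47, 15)
= 47


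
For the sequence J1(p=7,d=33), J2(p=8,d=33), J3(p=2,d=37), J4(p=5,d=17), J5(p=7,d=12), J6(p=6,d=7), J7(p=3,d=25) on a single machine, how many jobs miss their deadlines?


Completion vs due date:
  J1: C=7, d=33 → on time
  J2: C=15, d=33 → on time
  J3: C=17, d=37 → on time
  J4: C=22, d=17 → TARDY
  J5: C=29, d=12 → TARDY
  J6: C=35, d=7 → TARDY
  J7: C=38, d=25 → TARDY
Tardy jobs: J4, J5, J6, J7
Count = 4


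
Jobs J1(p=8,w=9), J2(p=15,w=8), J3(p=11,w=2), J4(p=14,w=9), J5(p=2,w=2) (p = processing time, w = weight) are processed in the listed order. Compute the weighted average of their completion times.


Completion times:
  J1: C=8, w×C=9×8=72
  J2: C=23, w×C=8×23=184
  J3: C=34, w×C=2×34=68
  J4: C=48, w×C=9×48=432
  J5: C=50, w×C=2×50=100
Sum w×C = 856
Sum w = 30
Weighted avg = 856/30
= 28.53


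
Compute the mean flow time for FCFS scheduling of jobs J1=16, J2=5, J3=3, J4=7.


Completion times:
  J1: completes at 16
  J2: completes at 21
  J3: completes at 24
  J4: completes at 31
Sum = 92
Average = 92/4
= 23.00


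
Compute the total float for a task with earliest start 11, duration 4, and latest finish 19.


EF = ES + duration = 11 + 4 = 15
LS = LF - duration = 19 - 4 = 15
Total Float = LF - EF = 19 - 15
(or LS - ES = 15 - 11)
= 4


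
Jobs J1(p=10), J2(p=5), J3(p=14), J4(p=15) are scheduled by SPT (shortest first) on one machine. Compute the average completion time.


SPT order: J2 → J1 → J3 → J4
Completion times:
  J2: C=5
  J1: C=15
  J3: C=29
  J4: C=44
Sum = 93, n = 4
Mean flow = 93/4
= 23.25


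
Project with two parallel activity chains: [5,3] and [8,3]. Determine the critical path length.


Path A: 5 + 3 = 8
Path B: 8 + 3 = 11
Critical path = longest = max(8, 11)
= 11 (Path B)


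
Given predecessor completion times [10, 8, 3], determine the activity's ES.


ES = max of all predecessor completion times
Predecessors: [10, 8, 3]
ES = max(10, 8, 3)
= 10


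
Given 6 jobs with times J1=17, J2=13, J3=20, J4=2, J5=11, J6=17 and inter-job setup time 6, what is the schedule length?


Makespan = Σ processing + (n-1) × setup
= (17 + 13 + 20 + 2 + 11 + 17) + (6-1)×6
= 80 + 30
= 110 time units


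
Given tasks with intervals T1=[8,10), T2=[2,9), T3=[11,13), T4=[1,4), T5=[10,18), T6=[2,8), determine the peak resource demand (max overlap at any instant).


Check each time point for overlaps:
  t=2: 3 tasks active (T2, T4, T6)
Max concurrent = 3


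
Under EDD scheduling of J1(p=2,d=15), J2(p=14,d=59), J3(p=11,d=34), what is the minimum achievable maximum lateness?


EDD order: J1 → J3 → J2
Completion and lateness:
  J1: C=2, d=15, L=2-15=-13
  J3: C=13, d=34, L=13-34=-21
  J2: C=27, d=59, L=27-59=-32
Lmax = max(-13, -21, -32)
= -13


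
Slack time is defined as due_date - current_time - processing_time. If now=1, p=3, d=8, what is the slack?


Slack = due - current_time - processing
= 8 - 1 - 3
= 4


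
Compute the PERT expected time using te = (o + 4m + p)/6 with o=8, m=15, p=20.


te = (o + 4m + p) / 6
= (8 + 4×15 + 20) / 6
= (8 + 60 + 20) / 6
= 88 / 6
= 14.67


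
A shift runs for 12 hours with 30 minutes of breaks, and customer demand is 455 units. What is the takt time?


Available = 12×60 - 30 = 690 min
Takt time = 690 / 455
= 1.52 min/unit


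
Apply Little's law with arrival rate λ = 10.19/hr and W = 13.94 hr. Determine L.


Little's law: L = λ × W
= 10.19 × 13.94
= 142.05


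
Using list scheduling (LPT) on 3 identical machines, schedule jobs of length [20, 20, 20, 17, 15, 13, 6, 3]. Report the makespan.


Jobs (LPT sorted): [20, 20, 20, 17, 15, 13, 6, 3]
Machines: 3
  J=20 → Machine 1 (load: 0+20=20)
  J=20 → Machine 2 (load: 0+20=20)
  J=20 → Machine 3 (load: 0+20=20)
  J=17 → Machine 1 (load: 20+17=37)
  J=15 → Machine 2 (load: 20+15=35)
  J=13 → Machine 3 (load: 20+13=33)
  J=6 → Machine 3 (load: 33+6=39)
  J=3 → Machine 2 (load: 35+3=38)
Machine loads: [37, 38, 39]
Makespan = max = 39 time units


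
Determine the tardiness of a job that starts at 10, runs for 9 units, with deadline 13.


Completion = start + processing = 10 + 9 = 19
Tardiness = max(0, C - d) = max(0, 19 - 13)
= max(0, 6)
= 6


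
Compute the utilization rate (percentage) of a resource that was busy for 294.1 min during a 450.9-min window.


Utilization = busy / total × 100
= 294.1 / 450.9 × 100
= 65.2%


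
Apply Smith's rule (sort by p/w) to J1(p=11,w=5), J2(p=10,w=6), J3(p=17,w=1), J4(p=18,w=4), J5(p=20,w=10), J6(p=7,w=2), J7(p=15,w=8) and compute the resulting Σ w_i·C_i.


WSPT order (by p/w): J2 → J7 → J5 → J1 → J6 → J4 → J3
  J2: C=10, w·C=6×10=60
  J7: C=25, w·C=8×25=200
  J5: C=45, w·C=10×45=450
  J1: C=56, w·C=5×56=280
  J6: C=63, w·C=2×63=126
  J4: C=81, w·C=4×81=324
  J3: C=98, w·C=1×98=98
Σ w·C = 1538
= 1538


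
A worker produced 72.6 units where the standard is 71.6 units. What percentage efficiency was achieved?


Efficiency = (actual / standard) × 100
= (72.6 / 71.6) × 100
= 101.4%


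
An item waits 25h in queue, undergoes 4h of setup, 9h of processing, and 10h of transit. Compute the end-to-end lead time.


Lead time = queue + setup + processing + transit
= 25 + 4 + 9 + 10
= 48 hours


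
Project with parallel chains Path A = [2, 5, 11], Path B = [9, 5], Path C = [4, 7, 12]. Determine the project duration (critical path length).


Path A: 2 + 5 + 11 = 18
Path B: 9 + 5 = 14
Path C: 4 + 7 + 12 = 23
Critical path = longest = max(18, 14, 23)
= 23 (Path C)


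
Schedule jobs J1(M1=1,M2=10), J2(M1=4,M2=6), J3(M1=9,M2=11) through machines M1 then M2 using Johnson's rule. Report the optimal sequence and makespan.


Johnson's rule:
Group 1 (M1≤M2, sort by M1): ['J1', 'J2', 'J3']
Group 2 (M1>M2, sort desc M2): []
Sequence: J1 → J2 → J3
Makespan calculation:
  J1: M1 done=1, M2 done=11
  J2: M1 done=5, M2 done=17
  J3: M1 done=14, M2 done=28
= Sequence: J1 → J2 → J3, Makespan: 28


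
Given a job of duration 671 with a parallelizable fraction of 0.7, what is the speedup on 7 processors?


Amdahl's law: T_p = T × ((1-p) + p/N)
= 671 × ((1-0.7) + 0.7/7)
= 671 × (0.30 + 0.1000)
= 671 × 0.4000
= 268.40
Speedup = 671/268.40
= 2.50×


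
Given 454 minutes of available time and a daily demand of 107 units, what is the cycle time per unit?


Cycle time = available time / demand
= 454 / 107
= 4.24 min/unit


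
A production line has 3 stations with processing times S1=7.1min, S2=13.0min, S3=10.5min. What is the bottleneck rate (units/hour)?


Bottleneck = longest station time
Station times: [7.1, 13.0, 10.5]
Max = 13.0 min
Rate = 60 / 13.0
= 4.62 units/hour (bottleneck: 13.0min)
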